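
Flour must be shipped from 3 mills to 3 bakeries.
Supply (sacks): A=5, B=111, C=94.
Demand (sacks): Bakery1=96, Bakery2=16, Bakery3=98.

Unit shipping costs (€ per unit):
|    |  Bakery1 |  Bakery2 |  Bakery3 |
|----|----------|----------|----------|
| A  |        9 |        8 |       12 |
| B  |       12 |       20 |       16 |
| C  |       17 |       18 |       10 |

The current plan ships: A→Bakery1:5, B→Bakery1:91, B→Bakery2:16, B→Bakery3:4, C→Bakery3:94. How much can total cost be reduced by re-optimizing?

Current plan cost = 5·9 + 91·12 + 16·20 + 4·16 + 94·10 = €2461.
Optimal plan:
  A->Bakery2: 5 × €8 = €40
  B->Bakery1: 96 × €12 = €1152
  B->Bakery2: 11 × €20 = €220
  B->Bakery3: 4 × €16 = €64
  C->Bakery3: 94 × €10 = €940
Optimal cost = €2416.
Saving = 2461 − 2416 = €45.

45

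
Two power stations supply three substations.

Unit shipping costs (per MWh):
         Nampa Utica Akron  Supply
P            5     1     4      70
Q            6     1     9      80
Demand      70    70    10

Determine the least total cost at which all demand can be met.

470

An optimal shipping plan:
  P->Nampa: 60 × 5 = 300
  P->Akron: 10 × 4 = 40
  Q->Nampa: 10 × 6 = 60
  Q->Utica: 70 × 1 = 70
Total = 300 + 40 + 60 + 70 = 470.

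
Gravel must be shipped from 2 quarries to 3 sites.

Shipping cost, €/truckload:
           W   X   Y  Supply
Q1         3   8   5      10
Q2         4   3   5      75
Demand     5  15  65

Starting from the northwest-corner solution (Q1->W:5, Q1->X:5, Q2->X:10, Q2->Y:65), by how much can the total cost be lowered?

25

Current plan cost = 5·3 + 5·8 + 10·3 + 65·5 = €410.
Optimal plan:
  Q1–W: 5 truckloads
  Q1–Y: 5 truckloads
  Q2–X: 15 truckloads
  Q2–Y: 60 truckloads
Optimal cost = €385.
Saving = 410 − 385 = €25.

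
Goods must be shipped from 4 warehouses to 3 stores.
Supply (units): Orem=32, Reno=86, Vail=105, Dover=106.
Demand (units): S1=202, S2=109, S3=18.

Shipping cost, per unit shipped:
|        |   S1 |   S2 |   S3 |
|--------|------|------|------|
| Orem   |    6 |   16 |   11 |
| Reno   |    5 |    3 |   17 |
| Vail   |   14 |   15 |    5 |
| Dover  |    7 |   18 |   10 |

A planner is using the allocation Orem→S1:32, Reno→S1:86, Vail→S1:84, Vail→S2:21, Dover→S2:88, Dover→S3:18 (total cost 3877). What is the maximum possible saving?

Current plan cost = 32·6 + 86·5 + 84·14 + 21·15 + 88·18 + 18·10 = 3877.
Optimal plan:
  Orem to S1: 32 × 6 = 192
  Reno to S2: 86 × 3 = 258
  Vail to S1: 64 × 14 = 896
  Vail to S2: 23 × 15 = 345
  Vail to S3: 18 × 5 = 90
  Dover to S1: 106 × 7 = 742
Optimal cost = 2523.
Saving = 3877 − 2523 = 1354.

1354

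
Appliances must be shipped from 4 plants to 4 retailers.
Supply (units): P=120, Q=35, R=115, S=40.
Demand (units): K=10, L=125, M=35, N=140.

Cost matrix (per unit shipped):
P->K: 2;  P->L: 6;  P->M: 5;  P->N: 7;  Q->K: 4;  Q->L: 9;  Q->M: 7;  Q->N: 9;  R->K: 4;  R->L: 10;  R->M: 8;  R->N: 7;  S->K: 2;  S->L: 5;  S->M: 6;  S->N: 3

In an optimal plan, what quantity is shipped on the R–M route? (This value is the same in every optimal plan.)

0

Optimal shipments:
  P->L: 120 × 6 = 720
  Q->M: 35 × 7 = 245
  R->K: 10 × 4 = 40
  R->N: 105 × 7 = 735
  S->L: 5 × 5 = 25
  S->N: 35 × 3 = 105
Total cost = 1870.
The route R→M is not used.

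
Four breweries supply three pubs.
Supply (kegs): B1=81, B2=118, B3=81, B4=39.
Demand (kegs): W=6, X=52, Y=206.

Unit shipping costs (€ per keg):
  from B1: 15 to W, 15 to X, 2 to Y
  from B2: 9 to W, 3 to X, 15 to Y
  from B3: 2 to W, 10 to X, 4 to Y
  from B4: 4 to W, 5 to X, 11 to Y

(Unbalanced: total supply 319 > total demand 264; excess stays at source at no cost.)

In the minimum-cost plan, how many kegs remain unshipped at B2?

Minimum-cost shipments:
  B1 to Y: 81 kegs
  B2 to X: 52 kegs
  B2 to Y: 11 kegs
  B3 to Y: 81 kegs
  B4 to W: 6 kegs
  B4 to Y: 33 kegs
Total cost = €1194.
B2 ships 63 of its 118, leaving 55.

55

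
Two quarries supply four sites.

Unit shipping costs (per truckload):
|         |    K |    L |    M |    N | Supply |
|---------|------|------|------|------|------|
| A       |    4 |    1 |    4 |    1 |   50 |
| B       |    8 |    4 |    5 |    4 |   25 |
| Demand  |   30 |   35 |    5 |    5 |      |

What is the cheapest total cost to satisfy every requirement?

Optimal allocation:
  A–K: 30 × 4 = 120
  A–L: 15 × 1 = 15
  A–N: 5 × 1 = 5
  B–L: 20 × 4 = 80
  B–M: 5 × 5 = 25
Total = 120 + 15 + 5 + 80 + 25 = 245.

245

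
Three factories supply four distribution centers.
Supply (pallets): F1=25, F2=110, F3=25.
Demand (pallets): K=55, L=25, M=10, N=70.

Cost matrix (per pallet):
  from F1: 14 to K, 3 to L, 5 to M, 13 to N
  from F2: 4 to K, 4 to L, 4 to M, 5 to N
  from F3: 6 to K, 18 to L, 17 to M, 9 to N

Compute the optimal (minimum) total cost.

An optimal shipping plan:
  F1->L: 25 × 3 = 75
  F2->K: 30 × 4 = 120
  F2->M: 10 × 4 = 40
  F2->N: 70 × 5 = 350
  F3->K: 25 × 6 = 150
Total = 75 + 120 + 40 + 350 + 150 = 735.

735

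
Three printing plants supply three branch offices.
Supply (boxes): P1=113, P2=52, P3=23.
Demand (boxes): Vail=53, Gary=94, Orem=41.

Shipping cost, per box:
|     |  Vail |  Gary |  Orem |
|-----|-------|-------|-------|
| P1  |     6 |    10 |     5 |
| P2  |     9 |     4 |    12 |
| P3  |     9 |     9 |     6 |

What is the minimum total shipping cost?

1128

A cheapest plan:
  P1 to Vail: 53 × 6 = 318
  P1 to Gary: 19 × 10 = 190
  P1 to Orem: 41 × 5 = 205
  P2 to Gary: 52 × 4 = 208
  P3 to Gary: 23 × 9 = 207
Total = 318 + 190 + 205 + 208 + 207 = 1128.
(Supply check: P1 ships 113; P2 ships 52; P3 ships 23.)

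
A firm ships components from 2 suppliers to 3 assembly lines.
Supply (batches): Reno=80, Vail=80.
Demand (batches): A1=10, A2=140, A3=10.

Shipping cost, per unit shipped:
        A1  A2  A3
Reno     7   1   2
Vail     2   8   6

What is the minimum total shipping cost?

Optimal allocation:
  Reno→A2: 80 × 1 = 80
  Vail→A1: 10 × 2 = 20
  Vail→A2: 60 × 8 = 480
  Vail→A3: 10 × 6 = 60
Total = 80 + 20 + 480 + 60 = 640.

640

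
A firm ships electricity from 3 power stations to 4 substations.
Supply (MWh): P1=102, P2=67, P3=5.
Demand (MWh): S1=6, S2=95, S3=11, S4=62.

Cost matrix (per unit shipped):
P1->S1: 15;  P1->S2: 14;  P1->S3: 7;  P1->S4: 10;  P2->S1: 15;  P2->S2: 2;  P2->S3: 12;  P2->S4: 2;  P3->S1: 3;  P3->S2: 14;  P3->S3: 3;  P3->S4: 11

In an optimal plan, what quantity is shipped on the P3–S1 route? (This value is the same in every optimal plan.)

Solving gives:
  P1 to S1: 1 × 15 = 15
  P1 to S2: 28 × 14 = 392
  P1 to S3: 11 × 7 = 77
  P1 to S4: 62 × 10 = 620
  P2 to S2: 67 × 2 = 134
  P3 to S1: 5 × 3 = 15
Total cost = 1253.
So P3→S1 carries 5 MWh.

5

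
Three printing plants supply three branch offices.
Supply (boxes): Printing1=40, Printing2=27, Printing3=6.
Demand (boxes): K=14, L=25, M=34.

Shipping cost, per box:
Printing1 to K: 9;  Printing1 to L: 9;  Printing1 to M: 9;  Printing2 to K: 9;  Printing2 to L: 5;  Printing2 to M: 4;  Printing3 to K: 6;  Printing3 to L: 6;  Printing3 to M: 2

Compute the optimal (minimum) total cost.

An optimal shipping plan:
  Printing1→K: 14 × 9 = 126
  Printing1→L: 25 × 9 = 225
  Printing1→M: 1 × 9 = 9
  Printing2→M: 27 × 4 = 108
  Printing3→M: 6 × 2 = 12
Total = 126 + 225 + 9 + 108 + 12 = 480.

480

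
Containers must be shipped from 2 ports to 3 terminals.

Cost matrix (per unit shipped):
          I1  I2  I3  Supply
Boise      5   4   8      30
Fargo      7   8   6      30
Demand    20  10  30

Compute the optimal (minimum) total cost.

320

One minimum-cost allocation:
  Boise->I1: 20 TEU
  Boise->I2: 10 TEU
  Fargo->I3: 30 TEU
Total cost = 320.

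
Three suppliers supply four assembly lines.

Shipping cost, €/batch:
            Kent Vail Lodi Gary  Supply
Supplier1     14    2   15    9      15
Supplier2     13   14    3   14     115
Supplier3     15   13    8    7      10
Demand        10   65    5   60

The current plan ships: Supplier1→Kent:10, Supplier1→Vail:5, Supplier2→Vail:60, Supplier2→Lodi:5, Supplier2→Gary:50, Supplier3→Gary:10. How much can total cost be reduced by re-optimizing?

Current plan cost = 10·14 + 5·2 + 60·14 + 5·3 + 50·14 + 10·7 = €1775.
Optimal plan:
  Supplier1→Vail: 15 × €2 = €30
  Supplier2→Kent: 10 × €13 = €130
  Supplier2→Vail: 50 × €14 = €700
  Supplier2→Lodi: 5 × €3 = €15
  Supplier2→Gary: 50 × €14 = €700
  Supplier3→Gary: 10 × €7 = €70
Optimal cost = €1645.
Saving = 1775 − 1645 = €130.

130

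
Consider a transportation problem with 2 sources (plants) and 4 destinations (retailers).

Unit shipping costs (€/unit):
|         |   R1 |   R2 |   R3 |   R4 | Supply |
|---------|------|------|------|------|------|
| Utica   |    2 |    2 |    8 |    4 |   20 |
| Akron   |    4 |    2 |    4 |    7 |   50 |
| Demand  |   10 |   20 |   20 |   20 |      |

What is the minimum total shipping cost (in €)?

An optimal shipping plan:
  Utica->R4: 20 × €4 = €80
  Akron->R1: 10 × €4 = €40
  Akron->R2: 20 × €2 = €40
  Akron->R3: 20 × €4 = €80
Total = 80 + 40 + 40 + 80 = €240.

240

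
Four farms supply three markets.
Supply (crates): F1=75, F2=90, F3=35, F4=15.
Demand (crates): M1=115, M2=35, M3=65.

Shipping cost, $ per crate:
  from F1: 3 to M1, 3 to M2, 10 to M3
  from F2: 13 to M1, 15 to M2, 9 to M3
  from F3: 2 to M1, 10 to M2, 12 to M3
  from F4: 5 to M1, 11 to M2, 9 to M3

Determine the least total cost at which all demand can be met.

1280

One minimum-cost allocation:
  F1–M1: 40 × $3 = $120
  F1–M2: 35 × $3 = $105
  F2–M1: 25 × $13 = $325
  F2–M3: 65 × $9 = $585
  F3–M1: 35 × $2 = $70
  F4–M1: 15 × $5 = $75
Total = 120 + 105 + 325 + 585 + 70 + 75 = $1280.
(Supply check: F1 ships 75; F2 ships 90; F3 ships 35; F4 ships 15.)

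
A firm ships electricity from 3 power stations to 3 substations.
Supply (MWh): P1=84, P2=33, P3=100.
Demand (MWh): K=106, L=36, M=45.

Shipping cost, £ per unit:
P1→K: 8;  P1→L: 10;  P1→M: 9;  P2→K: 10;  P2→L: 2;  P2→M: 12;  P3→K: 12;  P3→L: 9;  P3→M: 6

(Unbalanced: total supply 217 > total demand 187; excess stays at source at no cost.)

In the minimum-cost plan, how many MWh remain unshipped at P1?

0

Minimum-cost shipments:
  P1→K: 84 × £8 = £672
  P2→L: 33 × £2 = £66
  P3→K: 22 × £12 = £264
  P3→L: 3 × £9 = £27
  P3→M: 45 × £6 = £270
Total cost = £1299.
P1 ships 84 of its 84, leaving 0.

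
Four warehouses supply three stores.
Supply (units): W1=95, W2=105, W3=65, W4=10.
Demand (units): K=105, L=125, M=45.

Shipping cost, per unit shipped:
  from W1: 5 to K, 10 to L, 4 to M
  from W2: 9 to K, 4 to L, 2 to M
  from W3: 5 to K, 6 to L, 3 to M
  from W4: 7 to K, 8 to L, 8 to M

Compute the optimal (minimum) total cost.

Optimal allocation:
  W1→K: 95 × 5 = 475
  W2→L: 105 × 4 = 420
  W3→K: 10 × 5 = 50
  W3→L: 10 × 6 = 60
  W3→M: 45 × 3 = 135
  W4→L: 10 × 8 = 80
Total = 475 + 420 + 50 + 60 + 135 + 80 = 1220.

1220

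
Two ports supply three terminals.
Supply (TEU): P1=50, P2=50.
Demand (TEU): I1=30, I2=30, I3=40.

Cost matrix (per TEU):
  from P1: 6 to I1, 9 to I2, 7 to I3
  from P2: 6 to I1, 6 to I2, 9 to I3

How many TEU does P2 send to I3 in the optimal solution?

Optimal shipments:
  P1 to I1: 10 × 6 = 60
  P1 to I3: 40 × 7 = 280
  P2 to I1: 20 × 6 = 120
  P2 to I2: 30 × 6 = 180
Total cost = 640.
The route P2→I3 is not used.

0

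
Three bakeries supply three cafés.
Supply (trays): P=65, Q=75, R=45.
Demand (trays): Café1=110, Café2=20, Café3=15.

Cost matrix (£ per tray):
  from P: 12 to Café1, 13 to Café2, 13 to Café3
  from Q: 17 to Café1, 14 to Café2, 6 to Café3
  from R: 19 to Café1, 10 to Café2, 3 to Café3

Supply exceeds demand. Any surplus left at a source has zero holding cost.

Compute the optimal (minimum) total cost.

1790

One minimum-cost allocation:
  P to Café1: 65 × £12 = £780
  Q to Café1: 45 × £17 = £765
  R to Café2: 20 × £10 = £200
  R to Café3: 15 × £3 = £45
Total = 780 + 765 + 200 + 45 = £1790.
(Supply check: P ships 65; Q ships 45; R ships 35.)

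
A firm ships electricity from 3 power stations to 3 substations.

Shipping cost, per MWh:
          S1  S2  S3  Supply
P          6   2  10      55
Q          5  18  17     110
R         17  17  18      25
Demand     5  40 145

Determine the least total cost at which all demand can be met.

Optimal allocation:
  P->S2: 40 MWh
  P->S3: 15 MWh
  Q->S1: 5 MWh
  Q->S3: 105 MWh
  R->S3: 25 MWh
Total cost = 2490.

2490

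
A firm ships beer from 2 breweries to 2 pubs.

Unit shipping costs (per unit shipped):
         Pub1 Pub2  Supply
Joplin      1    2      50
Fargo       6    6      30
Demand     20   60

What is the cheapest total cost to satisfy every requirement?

An optimal shipping plan:
  Joplin to Pub1: 20 kegs
  Joplin to Pub2: 30 kegs
  Fargo to Pub2: 30 kegs
Total cost = 260.

260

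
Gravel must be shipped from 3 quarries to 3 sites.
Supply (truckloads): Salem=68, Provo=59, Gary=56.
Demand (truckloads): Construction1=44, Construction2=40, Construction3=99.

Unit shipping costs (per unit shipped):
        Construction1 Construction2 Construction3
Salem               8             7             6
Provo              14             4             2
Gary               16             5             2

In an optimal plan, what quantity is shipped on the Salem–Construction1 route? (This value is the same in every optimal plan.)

Optimal shipments:
  Salem to Construction1: 44 × 8 = 352
  Salem to Construction2: 24 × 7 = 168
  Provo to Construction2: 16 × 4 = 64
  Provo to Construction3: 43 × 2 = 86
  Gary to Construction3: 56 × 2 = 112
Total cost = 782.
So Salem→Construction1 carries 44 truckloads.

44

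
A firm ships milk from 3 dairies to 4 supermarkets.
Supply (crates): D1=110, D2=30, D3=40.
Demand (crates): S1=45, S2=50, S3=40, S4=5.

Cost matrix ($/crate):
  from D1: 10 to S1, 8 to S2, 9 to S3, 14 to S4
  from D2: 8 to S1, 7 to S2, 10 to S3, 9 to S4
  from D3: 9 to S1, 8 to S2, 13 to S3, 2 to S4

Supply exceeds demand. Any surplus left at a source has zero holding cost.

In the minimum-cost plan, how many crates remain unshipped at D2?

An optimal plan:
  D1->S2: 50 × $8 = $400
  D1->S3: 40 × $9 = $360
  D2->S1: 30 × $8 = $240
  D3->S1: 15 × $9 = $135
  D3->S4: 5 × $2 = $10
Total cost = $1145.
D2 ships 30 of its 30, leaving 0.

0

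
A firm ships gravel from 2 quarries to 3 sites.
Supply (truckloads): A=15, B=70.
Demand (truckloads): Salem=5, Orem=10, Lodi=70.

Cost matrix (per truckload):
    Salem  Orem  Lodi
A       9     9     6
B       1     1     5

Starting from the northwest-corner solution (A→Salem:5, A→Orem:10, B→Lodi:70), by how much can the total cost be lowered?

105

Current plan cost = 5·9 + 10·9 + 70·5 = 485.
Optimal plan:
  A to Lodi: 15 × 6 = 90
  B to Salem: 5 × 1 = 5
  B to Orem: 10 × 1 = 10
  B to Lodi: 55 × 5 = 275
Optimal cost = 380.
Saving = 485 − 380 = 105.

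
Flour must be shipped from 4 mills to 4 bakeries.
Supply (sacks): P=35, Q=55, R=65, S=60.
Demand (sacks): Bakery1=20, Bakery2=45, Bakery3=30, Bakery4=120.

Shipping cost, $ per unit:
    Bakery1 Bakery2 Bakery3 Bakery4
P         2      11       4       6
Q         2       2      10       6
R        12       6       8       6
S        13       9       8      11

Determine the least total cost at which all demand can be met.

1240

One minimum-cost allocation:
  P–Bakery1: 20 × $2 = $40
  P–Bakery4: 15 × $6 = $90
  Q–Bakery2: 45 × $2 = $90
  Q–Bakery4: 10 × $6 = $60
  R–Bakery4: 65 × $6 = $390
  S–Bakery3: 30 × $8 = $240
  S–Bakery4: 30 × $11 = $330
Total = 40 + 90 + 90 + 60 + 390 + 240 + 330 = $1240.
(Supply check: P ships 35; Q ships 55; R ships 65; S ships 60.)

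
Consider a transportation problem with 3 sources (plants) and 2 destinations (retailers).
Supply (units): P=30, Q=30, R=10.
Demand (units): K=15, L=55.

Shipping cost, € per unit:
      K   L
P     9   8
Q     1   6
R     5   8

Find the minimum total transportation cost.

One minimum-cost allocation:
  P–L: 30 units
  Q–K: 15 units
  Q–L: 15 units
  R–L: 10 units
Total cost = €425.
(Supply check: P ships 30; Q ships 30; R ships 10.)

425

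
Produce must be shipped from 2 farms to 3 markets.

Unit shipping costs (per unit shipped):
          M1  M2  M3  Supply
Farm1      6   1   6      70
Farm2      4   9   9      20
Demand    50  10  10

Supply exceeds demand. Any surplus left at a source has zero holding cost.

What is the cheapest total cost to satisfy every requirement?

Optimal allocation:
  Farm1 to M1: 30 × 6 = 180
  Farm1 to M2: 10 × 1 = 10
  Farm1 to M3: 10 × 6 = 60
  Farm2 to M1: 20 × 4 = 80
Total = 180 + 10 + 60 + 80 = 330.

330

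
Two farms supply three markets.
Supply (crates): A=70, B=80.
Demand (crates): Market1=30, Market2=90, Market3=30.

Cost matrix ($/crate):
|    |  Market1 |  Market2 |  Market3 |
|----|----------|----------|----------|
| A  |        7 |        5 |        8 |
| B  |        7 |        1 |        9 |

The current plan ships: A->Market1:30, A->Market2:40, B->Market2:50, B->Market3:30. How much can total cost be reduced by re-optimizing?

Current plan cost = 30·7 + 40·5 + 50·1 + 30·9 = $730.
Optimal plan:
  A->Market1: 30 × $7 = $210
  A->Market2: 10 × $5 = $50
  A->Market3: 30 × $8 = $240
  B->Market2: 80 × $1 = $80
Optimal cost = $580.
Saving = 730 − 580 = $150.

150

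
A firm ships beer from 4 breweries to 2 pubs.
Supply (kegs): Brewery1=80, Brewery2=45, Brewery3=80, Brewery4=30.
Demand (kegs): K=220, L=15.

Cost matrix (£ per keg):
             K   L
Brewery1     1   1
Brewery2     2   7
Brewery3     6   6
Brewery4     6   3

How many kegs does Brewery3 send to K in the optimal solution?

80

Optimal shipments:
  Brewery1->K: 80 × £1 = £80
  Brewery2->K: 45 × £2 = £90
  Brewery3->K: 80 × £6 = £480
  Brewery4->K: 15 × £6 = £90
  Brewery4->L: 15 × £3 = £45
Total cost = £785.
So Brewery3→K carries 80 kegs.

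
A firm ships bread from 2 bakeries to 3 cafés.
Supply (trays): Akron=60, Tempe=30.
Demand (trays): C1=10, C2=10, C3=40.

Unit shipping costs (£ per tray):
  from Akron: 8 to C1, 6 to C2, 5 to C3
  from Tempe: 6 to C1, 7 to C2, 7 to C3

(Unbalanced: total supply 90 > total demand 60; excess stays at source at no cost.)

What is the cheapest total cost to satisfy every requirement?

A cheapest plan:
  Akron->C2: 10 × £6 = £60
  Akron->C3: 40 × £5 = £200
  Tempe->C1: 10 × £6 = £60
Total = 60 + 200 + 60 = £320.

320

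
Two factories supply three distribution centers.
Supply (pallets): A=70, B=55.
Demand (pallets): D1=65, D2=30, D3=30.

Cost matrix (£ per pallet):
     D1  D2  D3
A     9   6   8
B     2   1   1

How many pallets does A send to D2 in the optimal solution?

Solving gives:
  A->D1: 10 × £9 = £90
  A->D2: 30 × £6 = £180
  A->D3: 30 × £8 = £240
  B->D1: 55 × £2 = £110
Total cost = £620.
So A→D2 carries 30 pallets.

30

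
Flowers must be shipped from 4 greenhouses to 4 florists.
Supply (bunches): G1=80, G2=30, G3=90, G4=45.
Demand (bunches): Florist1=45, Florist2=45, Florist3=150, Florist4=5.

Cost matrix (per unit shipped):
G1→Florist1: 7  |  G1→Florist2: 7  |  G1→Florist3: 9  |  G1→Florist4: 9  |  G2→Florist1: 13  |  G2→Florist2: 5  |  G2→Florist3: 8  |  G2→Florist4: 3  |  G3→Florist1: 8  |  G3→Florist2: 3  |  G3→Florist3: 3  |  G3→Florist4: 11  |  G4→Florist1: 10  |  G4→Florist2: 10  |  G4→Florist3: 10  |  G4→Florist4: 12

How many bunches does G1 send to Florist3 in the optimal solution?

Solving gives:
  G1 to Florist1: 45 × 7 = 315
  G1 to Florist2: 20 × 7 = 140
  G1 to Florist3: 15 × 9 = 135
  G2 to Florist2: 25 × 5 = 125
  G2 to Florist4: 5 × 3 = 15
  G3 to Florist3: 90 × 3 = 270
  G4 to Florist3: 45 × 10 = 450
Total cost = 1450.
So G1→Florist3 carries 15 bunches.

15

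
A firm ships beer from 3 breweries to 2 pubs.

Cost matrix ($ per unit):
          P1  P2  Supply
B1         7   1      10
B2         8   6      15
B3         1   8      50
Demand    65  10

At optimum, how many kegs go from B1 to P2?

10

Optimal shipments:
  B1→P2: 10 kegs
  B2→P1: 15 kegs
  B3→P1: 50 kegs
Total cost = $180.
So B1→P2 carries 10 kegs.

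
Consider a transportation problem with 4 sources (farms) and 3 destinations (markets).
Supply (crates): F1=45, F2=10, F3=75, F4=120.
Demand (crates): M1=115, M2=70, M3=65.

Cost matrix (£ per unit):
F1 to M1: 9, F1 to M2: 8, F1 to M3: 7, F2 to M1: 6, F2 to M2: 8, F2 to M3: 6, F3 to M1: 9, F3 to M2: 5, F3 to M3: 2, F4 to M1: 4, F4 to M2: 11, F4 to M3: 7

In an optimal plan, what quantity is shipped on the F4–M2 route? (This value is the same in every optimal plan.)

Optimal shipments:
  F1->M2: 45 × £8 = £360
  F2->M2: 10 × £8 = £80
  F3->M2: 15 × £5 = £75
  F3->M3: 60 × £2 = £120
  F4->M1: 115 × £4 = £460
  F4->M3: 5 × £7 = £35
Total cost = £1130.
The route F4→M2 is not used.

0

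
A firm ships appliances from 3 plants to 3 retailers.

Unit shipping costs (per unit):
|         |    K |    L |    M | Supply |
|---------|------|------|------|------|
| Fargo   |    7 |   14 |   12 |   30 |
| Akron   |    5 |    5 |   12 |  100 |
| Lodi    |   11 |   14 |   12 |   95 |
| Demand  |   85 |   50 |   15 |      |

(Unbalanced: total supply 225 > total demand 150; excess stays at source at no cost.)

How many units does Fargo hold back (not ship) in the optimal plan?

0

Minimum-cost shipments:
  Fargo→K: 30 × 7 = 210
  Akron→K: 50 × 5 = 250
  Akron→L: 50 × 5 = 250
  Lodi→K: 5 × 11 = 55
  Lodi→M: 15 × 12 = 180
Total cost = 945.
Fargo ships 30 of its 30, leaving 0.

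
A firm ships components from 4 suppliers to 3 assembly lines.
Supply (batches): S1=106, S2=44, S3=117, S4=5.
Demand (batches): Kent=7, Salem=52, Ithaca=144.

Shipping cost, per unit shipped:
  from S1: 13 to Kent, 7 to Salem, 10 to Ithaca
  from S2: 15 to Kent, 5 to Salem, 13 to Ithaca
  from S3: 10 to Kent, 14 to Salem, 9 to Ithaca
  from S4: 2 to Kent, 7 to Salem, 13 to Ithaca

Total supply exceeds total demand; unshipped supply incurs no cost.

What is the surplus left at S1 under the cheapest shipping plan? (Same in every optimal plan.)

Minimum-cost shipments:
  S1 to Salem: 8 batches
  S1 to Ithaca: 29 batches
  S2 to Salem: 44 batches
  S3 to Kent: 2 batches
  S3 to Ithaca: 115 batches
  S4 to Kent: 5 batches
Total cost = 1631.
S1 ships 37 of its 106, leaving 69.

69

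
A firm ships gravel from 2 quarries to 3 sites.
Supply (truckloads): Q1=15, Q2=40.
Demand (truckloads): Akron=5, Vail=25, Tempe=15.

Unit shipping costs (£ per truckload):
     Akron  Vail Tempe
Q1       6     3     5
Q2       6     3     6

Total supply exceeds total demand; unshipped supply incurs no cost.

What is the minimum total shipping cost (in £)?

180

Optimal allocation:
  Q1 to Tempe: 15 × £5 = £75
  Q2 to Akron: 5 × £6 = £30
  Q2 to Vail: 25 × £3 = £75
Total = 75 + 30 + 75 = £180.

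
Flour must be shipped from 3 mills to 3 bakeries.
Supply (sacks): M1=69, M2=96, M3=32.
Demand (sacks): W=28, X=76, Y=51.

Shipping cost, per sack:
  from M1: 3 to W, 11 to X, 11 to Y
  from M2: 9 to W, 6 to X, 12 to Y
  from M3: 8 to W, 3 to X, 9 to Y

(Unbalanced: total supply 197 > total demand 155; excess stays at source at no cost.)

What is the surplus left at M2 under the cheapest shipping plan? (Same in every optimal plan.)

Minimum-cost shipments:
  M1 to W: 28 × 3 = 84
  M1 to Y: 41 × 11 = 451
  M2 to X: 54 × 6 = 324
  M3 to X: 22 × 3 = 66
  M3 to Y: 10 × 9 = 90
Total cost = 1015.
M2 ships 54 of its 96, leaving 42.

42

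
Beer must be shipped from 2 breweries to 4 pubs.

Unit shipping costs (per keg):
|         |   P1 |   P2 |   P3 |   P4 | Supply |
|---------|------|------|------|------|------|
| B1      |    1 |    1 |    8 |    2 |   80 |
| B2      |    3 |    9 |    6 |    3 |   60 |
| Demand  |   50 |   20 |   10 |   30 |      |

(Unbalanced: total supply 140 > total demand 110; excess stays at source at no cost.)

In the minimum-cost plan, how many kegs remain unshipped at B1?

0

Minimum-cost shipments:
  B1->P1: 50 × 1 = 50
  B1->P2: 20 × 1 = 20
  B1->P4: 10 × 2 = 20
  B2->P3: 10 × 6 = 60
  B2->P4: 20 × 3 = 60
Total cost = 210.
B1 ships 80 of its 80, leaving 0.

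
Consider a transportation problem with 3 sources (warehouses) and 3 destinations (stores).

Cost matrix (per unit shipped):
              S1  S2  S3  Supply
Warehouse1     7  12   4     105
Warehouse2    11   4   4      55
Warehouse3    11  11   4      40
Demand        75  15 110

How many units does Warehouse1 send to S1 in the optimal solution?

Solving gives:
  Warehouse1 to S1: 75 × 7 = 525
  Warehouse1 to S3: 30 × 4 = 120
  Warehouse2 to S2: 15 × 4 = 60
  Warehouse2 to S3: 40 × 4 = 160
  Warehouse3 to S3: 40 × 4 = 160
Total cost = 1025.
So Warehouse1→S1 carries 75 units.

75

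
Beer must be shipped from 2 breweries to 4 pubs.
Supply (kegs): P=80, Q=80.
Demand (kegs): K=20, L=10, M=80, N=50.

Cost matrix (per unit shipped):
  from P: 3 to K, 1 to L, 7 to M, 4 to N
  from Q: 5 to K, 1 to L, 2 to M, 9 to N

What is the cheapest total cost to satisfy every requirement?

430

A cheapest plan:
  P–K: 20 × 3 = 60
  P–L: 10 × 1 = 10
  P–N: 50 × 4 = 200
  Q–M: 80 × 2 = 160
Total = 60 + 10 + 200 + 160 = 430.
(Supply check: P ships 80; Q ships 80.)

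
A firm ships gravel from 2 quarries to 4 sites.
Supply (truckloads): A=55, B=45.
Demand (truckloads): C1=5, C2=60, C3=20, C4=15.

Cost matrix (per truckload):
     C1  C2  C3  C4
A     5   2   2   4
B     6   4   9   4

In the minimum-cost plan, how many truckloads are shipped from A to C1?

0

Solving gives:
  A→C2: 35 truckloads
  A→C3: 20 truckloads
  B→C1: 5 truckloads
  B→C2: 25 truckloads
  B→C4: 15 truckloads
Total cost = 300.
The route A→C1 is not used.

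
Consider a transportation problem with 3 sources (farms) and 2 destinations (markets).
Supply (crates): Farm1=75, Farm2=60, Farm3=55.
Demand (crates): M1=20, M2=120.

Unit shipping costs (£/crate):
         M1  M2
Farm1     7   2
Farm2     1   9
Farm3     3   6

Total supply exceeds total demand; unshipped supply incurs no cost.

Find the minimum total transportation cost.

An optimal shipping plan:
  Farm1->M2: 75 × £2 = £150
  Farm2->M1: 20 × £1 = £20
  Farm3->M2: 45 × £6 = £270
Total = 150 + 20 + 270 = £440.

440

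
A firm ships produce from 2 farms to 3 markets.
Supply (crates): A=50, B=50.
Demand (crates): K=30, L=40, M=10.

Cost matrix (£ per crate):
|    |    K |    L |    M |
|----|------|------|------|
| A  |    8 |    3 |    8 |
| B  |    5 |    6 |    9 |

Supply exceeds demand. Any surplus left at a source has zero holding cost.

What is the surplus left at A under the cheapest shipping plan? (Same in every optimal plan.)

An optimal plan:
  A→L: 40 × £3 = £120
  A→M: 10 × £8 = £80
  B→K: 30 × £5 = £150
Total cost = £350.
A ships 50 of its 50, leaving 0.

0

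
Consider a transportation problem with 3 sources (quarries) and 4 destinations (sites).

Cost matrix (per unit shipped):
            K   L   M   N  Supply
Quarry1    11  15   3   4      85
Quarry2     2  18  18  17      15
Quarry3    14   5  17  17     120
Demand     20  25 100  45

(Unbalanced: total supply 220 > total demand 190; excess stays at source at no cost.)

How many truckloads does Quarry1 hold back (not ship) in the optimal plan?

0

Minimum-cost shipments:
  Quarry1 to M: 85 × 3 = 255
  Quarry2 to K: 15 × 2 = 30
  Quarry3 to K: 5 × 14 = 70
  Quarry3 to L: 25 × 5 = 125
  Quarry3 to M: 15 × 17 = 255
  Quarry3 to N: 45 × 17 = 765
Total cost = 1500.
Quarry1 ships 85 of its 85, leaving 0.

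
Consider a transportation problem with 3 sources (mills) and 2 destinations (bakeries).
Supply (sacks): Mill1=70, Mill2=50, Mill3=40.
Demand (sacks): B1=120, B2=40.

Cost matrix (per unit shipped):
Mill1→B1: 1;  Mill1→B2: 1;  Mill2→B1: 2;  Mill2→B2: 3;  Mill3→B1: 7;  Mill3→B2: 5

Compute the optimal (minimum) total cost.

370

A cheapest plan:
  Mill1→B1: 70 × 1 = 70
  Mill2→B1: 50 × 2 = 100
  Mill3→B2: 40 × 5 = 200
Total = 70 + 100 + 200 = 370.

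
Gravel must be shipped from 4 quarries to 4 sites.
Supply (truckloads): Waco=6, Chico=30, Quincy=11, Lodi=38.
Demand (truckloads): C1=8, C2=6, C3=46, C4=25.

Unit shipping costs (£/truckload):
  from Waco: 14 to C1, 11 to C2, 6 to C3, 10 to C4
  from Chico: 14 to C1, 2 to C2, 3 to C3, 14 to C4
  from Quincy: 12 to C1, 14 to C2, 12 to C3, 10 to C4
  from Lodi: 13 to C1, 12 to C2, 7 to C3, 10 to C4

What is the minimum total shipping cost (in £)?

One minimum-cost allocation:
  Waco to C3: 6 × £6 = £36
  Chico to C2: 6 × £2 = £12
  Chico to C3: 24 × £3 = £72
  Quincy to C1: 8 × £12 = £96
  Quincy to C4: 3 × £10 = £30
  Lodi to C3: 16 × £7 = £112
  Lodi to C4: 22 × £10 = £220
Total = 36 + 12 + 72 + 96 + 30 + 112 + 220 = £578.
(Supply check: Waco ships 6; Chico ships 30; Quincy ships 11; Lodi ships 38.)

578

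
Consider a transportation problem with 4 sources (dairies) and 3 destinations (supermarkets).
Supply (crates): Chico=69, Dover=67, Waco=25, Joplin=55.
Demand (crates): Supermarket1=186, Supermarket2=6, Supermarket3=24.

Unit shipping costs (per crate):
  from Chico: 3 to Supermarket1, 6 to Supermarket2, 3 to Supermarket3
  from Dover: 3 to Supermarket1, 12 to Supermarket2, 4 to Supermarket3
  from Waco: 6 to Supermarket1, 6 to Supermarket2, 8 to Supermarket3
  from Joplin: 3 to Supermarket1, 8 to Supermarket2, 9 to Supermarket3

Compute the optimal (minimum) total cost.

723

A cheapest plan:
  Chico–Supermarket1: 45 × 3 = 135
  Chico–Supermarket3: 24 × 3 = 72
  Dover–Supermarket1: 67 × 3 = 201
  Waco–Supermarket1: 19 × 6 = 114
  Waco–Supermarket2: 6 × 6 = 36
  Joplin–Supermarket1: 55 × 3 = 165
Total = 135 + 72 + 201 + 114 + 36 + 165 = 723.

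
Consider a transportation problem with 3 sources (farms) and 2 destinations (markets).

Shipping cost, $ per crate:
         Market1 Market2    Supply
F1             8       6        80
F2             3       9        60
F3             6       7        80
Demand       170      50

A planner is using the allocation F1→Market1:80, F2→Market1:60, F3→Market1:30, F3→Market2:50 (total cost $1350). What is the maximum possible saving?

Current plan cost = 80·8 + 60·3 + 30·6 + 50·7 = $1350.
Optimal plan:
  F1→Market1: 30 × $8 = $240
  F1→Market2: 50 × $6 = $300
  F2→Market1: 60 × $3 = $180
  F3→Market1: 80 × $6 = $480
Optimal cost = $1200.
Saving = 1350 − 1200 = $150.

150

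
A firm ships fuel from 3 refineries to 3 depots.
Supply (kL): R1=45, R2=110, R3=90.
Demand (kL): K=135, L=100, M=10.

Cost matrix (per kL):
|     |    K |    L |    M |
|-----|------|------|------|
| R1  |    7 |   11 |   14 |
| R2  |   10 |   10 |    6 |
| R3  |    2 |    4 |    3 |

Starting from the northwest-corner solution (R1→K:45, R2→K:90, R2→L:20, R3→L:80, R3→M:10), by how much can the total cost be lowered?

Current plan cost = 45·7 + 90·10 + 20·10 + 80·4 + 10·3 = 1765.
Optimal plan:
  R1 to K: 45 × 7 = 315
  R2 to L: 100 × 10 = 1000
  R2 to M: 10 × 6 = 60
  R3 to K: 90 × 2 = 180
Optimal cost = 1555.
Saving = 1765 − 1555 = 210.

210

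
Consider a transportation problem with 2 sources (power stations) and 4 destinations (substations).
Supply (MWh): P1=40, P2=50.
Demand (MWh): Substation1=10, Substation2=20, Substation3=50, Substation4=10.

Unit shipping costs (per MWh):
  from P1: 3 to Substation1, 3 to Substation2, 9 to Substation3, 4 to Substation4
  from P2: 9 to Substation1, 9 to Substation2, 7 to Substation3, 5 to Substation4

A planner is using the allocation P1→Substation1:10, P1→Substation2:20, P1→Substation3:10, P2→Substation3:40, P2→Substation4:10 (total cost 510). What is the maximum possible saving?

Current plan cost = 10·3 + 20·3 + 10·9 + 40·7 + 10·5 = 510.
Optimal plan:
  P1→Substation1: 10 × 3 = 30
  P1→Substation2: 20 × 3 = 60
  P1→Substation4: 10 × 4 = 40
  P2→Substation3: 50 × 7 = 350
Optimal cost = 480.
Saving = 510 − 480 = 30.

30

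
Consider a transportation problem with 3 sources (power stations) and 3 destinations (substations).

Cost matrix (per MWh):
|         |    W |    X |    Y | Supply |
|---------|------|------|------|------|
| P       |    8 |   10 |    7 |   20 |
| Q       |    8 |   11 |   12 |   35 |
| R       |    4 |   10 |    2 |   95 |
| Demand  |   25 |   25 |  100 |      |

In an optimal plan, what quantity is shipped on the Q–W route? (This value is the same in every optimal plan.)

Optimal shipments:
  P to X: 15 × 10 = 150
  P to Y: 5 × 7 = 35
  Q to W: 25 × 8 = 200
  Q to X: 10 × 11 = 110
  R to Y: 95 × 2 = 190
Total cost = 685.
So Q→W carries 25 MWh.

25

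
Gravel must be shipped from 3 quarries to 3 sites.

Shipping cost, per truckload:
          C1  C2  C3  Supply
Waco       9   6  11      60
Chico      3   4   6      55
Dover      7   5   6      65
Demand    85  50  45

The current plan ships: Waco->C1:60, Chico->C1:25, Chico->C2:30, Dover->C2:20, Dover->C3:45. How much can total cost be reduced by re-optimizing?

140

Current plan cost = 60·9 + 25·3 + 30·4 + 20·5 + 45·6 = 1105.
Optimal plan:
  Waco–C1: 10 × 9 = 90
  Waco–C2: 50 × 6 = 300
  Chico–C1: 55 × 3 = 165
  Dover–C1: 20 × 7 = 140
  Dover–C3: 45 × 6 = 270
Optimal cost = 965.
Saving = 1105 − 965 = 140.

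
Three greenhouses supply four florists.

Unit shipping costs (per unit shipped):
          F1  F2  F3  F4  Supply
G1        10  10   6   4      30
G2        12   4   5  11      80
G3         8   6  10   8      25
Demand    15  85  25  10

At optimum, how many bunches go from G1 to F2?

0

Solving gives:
  G1→F3: 20 × 6 = 120
  G1→F4: 10 × 4 = 40
  G2→F2: 75 × 4 = 300
  G2→F3: 5 × 5 = 25
  G3→F1: 15 × 8 = 120
  G3→F2: 10 × 6 = 60
Total cost = 665.
The route G1→F2 is not used.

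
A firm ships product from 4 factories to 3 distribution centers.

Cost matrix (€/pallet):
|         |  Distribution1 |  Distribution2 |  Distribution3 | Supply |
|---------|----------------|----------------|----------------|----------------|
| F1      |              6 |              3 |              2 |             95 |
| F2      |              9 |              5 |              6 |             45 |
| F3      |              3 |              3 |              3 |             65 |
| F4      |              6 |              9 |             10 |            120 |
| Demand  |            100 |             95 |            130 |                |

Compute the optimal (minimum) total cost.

One minimum-cost allocation:
  F1→Distribution3: 95 × €2 = €190
  F2→Distribution2: 45 × €5 = €225
  F3→Distribution2: 30 × €3 = €90
  F3→Distribution3: 35 × €3 = €105
  F4→Distribution1: 100 × €6 = €600
  F4→Distribution2: 20 × €9 = €180
Total = 190 + 225 + 90 + 105 + 600 + 180 = €1390.

1390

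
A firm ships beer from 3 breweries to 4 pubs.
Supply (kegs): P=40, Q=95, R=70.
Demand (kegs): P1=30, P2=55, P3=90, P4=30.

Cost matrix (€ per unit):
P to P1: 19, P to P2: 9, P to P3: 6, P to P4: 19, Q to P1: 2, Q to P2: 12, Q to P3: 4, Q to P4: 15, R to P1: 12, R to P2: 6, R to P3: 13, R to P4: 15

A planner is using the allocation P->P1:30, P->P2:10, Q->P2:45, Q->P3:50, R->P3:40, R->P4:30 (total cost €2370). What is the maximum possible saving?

Current plan cost = 30·19 + 10·9 + 45·12 + 50·4 + 40·13 + 30·15 = €2370.
Optimal plan:
  P to P3: 40 × €6 = €240
  Q to P1: 30 × €2 = €60
  Q to P3: 50 × €4 = €200
  Q to P4: 15 × €15 = €225
  R to P2: 55 × €6 = €330
  R to P4: 15 × €15 = €225
Optimal cost = €1280.
Saving = 2370 − 1280 = €1090.

1090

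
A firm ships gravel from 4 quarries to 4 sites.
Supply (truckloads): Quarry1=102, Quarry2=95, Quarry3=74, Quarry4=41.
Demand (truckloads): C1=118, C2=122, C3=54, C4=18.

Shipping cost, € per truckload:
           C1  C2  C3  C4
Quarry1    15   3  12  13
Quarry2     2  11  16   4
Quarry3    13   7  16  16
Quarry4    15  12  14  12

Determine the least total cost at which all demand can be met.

1969

One minimum-cost allocation:
  Quarry1 to C2: 102 × €3 = €306
  Quarry2 to C1: 95 × €2 = €190
  Quarry3 to C1: 23 × €13 = €299
  Quarry3 to C2: 20 × €7 = €140
  Quarry3 to C3: 31 × €16 = €496
  Quarry4 to C3: 23 × €14 = €322
  Quarry4 to C4: 18 × €12 = €216
Total = 306 + 190 + 299 + 140 + 496 + 322 + 216 = €1969.
(Supply check: Quarry1 ships 102; Quarry2 ships 95; Quarry3 ships 74; Quarry4 ships 41.)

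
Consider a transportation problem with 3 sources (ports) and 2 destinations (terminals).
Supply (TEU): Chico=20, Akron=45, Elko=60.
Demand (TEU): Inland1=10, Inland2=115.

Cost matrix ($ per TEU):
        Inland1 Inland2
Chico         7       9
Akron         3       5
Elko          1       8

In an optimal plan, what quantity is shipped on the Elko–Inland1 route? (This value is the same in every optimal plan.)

The minimum-cost plan:
  Chico–Inland2: 20 × $9 = $180
  Akron–Inland2: 45 × $5 = $225
  Elko–Inland1: 10 × $1 = $10
  Elko–Inland2: 50 × $8 = $400
Total cost = $815.
So Elko→Inland1 carries 10 TEU.

10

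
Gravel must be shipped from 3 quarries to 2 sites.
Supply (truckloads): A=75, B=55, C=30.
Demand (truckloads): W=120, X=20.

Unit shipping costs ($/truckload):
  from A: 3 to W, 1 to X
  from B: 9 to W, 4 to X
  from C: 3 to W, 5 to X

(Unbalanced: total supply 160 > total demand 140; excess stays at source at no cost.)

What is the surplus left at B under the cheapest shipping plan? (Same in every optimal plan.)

20

Minimum-cost shipments:
  A->W: 75 × $3 = $225
  B->W: 15 × $9 = $135
  B->X: 20 × $4 = $80
  C->W: 30 × $3 = $90
Total cost = $530.
B ships 35 of its 55, leaving 20.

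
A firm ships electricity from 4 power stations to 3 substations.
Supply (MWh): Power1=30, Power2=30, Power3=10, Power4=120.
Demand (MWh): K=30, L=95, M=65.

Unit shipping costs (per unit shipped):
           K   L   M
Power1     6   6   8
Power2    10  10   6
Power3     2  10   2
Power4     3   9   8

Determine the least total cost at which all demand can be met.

One minimum-cost allocation:
  Power1–L: 30 MWh
  Power2–M: 30 MWh
  Power3–M: 10 MWh
  Power4–K: 30 MWh
  Power4–L: 65 MWh
  Power4–M: 25 MWh
Total cost = 1255.
(Supply check: Power1 ships 30; Power2 ships 30; Power3 ships 10; Power4 ships 120.)

1255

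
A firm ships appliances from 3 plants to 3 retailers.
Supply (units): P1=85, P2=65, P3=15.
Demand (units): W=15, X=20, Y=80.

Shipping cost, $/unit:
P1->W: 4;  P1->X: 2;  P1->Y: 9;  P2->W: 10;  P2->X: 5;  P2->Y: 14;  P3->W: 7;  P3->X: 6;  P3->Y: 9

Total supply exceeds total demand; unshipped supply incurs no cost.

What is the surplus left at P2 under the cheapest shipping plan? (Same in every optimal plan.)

Minimum-cost shipments:
  P1->W: 15 × $4 = $60
  P1->X: 5 × $2 = $10
  P1->Y: 65 × $9 = $585
  P2->X: 15 × $5 = $75
  P3->Y: 15 × $9 = $135
Total cost = $865.
P2 ships 15 of its 65, leaving 50.

50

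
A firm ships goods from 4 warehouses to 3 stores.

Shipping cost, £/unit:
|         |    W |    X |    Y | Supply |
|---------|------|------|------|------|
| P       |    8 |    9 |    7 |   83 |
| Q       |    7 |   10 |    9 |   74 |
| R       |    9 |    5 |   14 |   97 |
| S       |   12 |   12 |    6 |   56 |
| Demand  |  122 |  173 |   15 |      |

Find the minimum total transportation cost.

2284

A cheapest plan:
  P to W: 48 × £8 = £384
  P to X: 35 × £9 = £315
  Q to W: 74 × £7 = £518
  R to X: 97 × £5 = £485
  S to X: 41 × £12 = £492
  S to Y: 15 × £6 = £90
Total = 384 + 315 + 518 + 485 + 492 + 90 = £2284.
(Supply check: P ships 83; Q ships 74; R ships 97; S ships 56.)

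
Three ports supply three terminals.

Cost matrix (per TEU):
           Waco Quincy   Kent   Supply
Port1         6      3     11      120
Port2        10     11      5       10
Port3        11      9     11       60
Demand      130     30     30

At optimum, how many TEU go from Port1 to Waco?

Solving gives:
  Port1–Waco: 90 × 6 = 540
  Port1–Quincy: 30 × 3 = 90
  Port2–Kent: 10 × 5 = 50
  Port3–Waco: 40 × 11 = 440
  Port3–Kent: 20 × 11 = 220
Total cost = 1340.
So Port1→Waco carries 90 TEU.

90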